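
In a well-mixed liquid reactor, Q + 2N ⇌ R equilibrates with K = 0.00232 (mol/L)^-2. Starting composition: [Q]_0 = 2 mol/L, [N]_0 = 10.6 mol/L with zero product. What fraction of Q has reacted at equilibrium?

Let X = conversion of Q; extent ξ = 2·X mol/L.
Concentrations: [Q] = 2 − 2X; [N] = 10.6 − 4X; [R] = 2X.
K = [R] / ([Q] [N]^2).
Solving K = 0.00232 for X ∈ (0,1): X = 0.184.

X = 0.184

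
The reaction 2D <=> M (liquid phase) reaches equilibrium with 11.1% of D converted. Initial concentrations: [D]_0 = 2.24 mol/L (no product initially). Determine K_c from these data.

Let X = conversion of D.
Concentrations: [D] = 2.24 − 2.24X; [M] = 1.12X.
At X = 0.111: [D] = 1.99, [M] = 0.124.
K_c = [M] / ([D]^2) = 0.0314 L/mol.

K_c = 0.0314 L/mol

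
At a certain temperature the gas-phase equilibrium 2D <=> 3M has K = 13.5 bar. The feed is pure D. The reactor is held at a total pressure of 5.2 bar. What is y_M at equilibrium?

Take 1 mol D as basis and let X be its fractional conversion, so ξ = 0.5X.
At extent ξ: n_D = 1 − X; n_M = 1.5X.
n_T = Σnᵢ = 1 + 0.5X.
y_i = n_i/n_T, p_i = y_i·P. K = p_M^3 / (p_D^2).
Equating to 13.5 bar and solving on 0 < X < 1: X = 0.569.
Then n_M = 0.853, n_T = 1.28, so y_M = 0.664.

y_M = 0.664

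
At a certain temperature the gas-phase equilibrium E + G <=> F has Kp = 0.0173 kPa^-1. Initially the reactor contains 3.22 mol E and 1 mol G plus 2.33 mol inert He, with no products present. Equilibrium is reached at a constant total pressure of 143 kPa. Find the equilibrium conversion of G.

X = 0.525

Basis: 1 mol G initially; let X = conversion of G. Extent ξ = X.
At extent ξ: n_E = 3.22 − X; n_G = 1 − X; n_F = X; n_I = 2.33 (inert).
Summing: n_T = 6.55 − X.
y_i = n_i/n_T, p_i = y_i·P. Kp = p_F / (p_E p_G).
This yields a degree-2 equation in X; solving on (0,1), X = 0.525.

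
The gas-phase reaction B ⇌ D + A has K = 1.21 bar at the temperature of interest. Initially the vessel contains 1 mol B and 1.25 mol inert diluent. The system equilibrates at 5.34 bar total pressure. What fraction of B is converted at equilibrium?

Take 1 mol B as basis and let X be its fractional conversion, so ξ = X.
Mole table: n_B = 1 − X; n_D = X; n_A = X; n_I = 1.25 (inert).
n_T = Σnᵢ = 2.25 + X.
With p_i = (n_i/n_T)P, K = p_D p_A / (p_B).
Setting this equal to 1.21 bar and taking the physical root (0 < X < 1) gives X = 0.540.

X = 0.540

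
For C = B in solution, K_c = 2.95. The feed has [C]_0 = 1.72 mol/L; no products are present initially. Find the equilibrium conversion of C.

X = 0.747

Let X = conversion of C; extent ξ = 1.72·X mol/L.
Concentrations: [C] = 1.72 − 1.72X; [B] = 1.72X.
K_c = [B] / ([C]).
This equals 2.95 at X = 0.747 (the root in 0 < X < 1).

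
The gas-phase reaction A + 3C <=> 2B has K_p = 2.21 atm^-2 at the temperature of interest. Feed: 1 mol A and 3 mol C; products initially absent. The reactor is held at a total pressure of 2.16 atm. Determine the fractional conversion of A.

X = 0.560

Let X = conversion of A (basis 1 mol A); extent of reaction ξ = X.
At extent ξ: n_A = 1 − X; n_C = 3 − 3X; n_B = 2X.
Summing: n_T = 4 − 2X.
Mole fractions y_i = n_i/n_T; K_p = p_B^2 / (p_A p_C^3) with p_i = y_i·P.
Setting this equal to 2.21 atm^-2 and taking the physical root (0 < X < 1) gives X = 0.560.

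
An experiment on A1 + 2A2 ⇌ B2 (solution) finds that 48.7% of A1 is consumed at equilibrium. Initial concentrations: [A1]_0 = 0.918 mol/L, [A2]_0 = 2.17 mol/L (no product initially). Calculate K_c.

K_c = 0.583 (mol/L)^-2

Let X = conversion of A1.
Concentrations: [A1] = 0.918 − 0.918X; [A2] = 2.17 − 1.84X; [B2] = 0.918X.
At X = 0.487: [A1] = 0.471, [A2] = 1.28, [B2] = 0.447.
K_c = [B2] / ([A1] [A2]^2) = 0.583 (mol/L)^-2.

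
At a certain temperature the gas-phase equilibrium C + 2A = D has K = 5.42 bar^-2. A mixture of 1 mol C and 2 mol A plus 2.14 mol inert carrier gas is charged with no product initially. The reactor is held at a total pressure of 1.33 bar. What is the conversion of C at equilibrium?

X = 0.414

Take 1 mol C as basis and let X be its fractional conversion, so ξ = X.
Species balance: n_C = 1 − X; n_A = 2 − 2X; n_D = X; n_I = 2.14 (inert).
Total moles n_T = 5.14 − 2X.
y_i = n_i/n_T, p_i = y_i·P. K = p_D / (p_C p_A^2).
Substituting and setting equal to 5.42 bar^-2 gives a polynomial in X; the root in (0,1) is X = 0.414.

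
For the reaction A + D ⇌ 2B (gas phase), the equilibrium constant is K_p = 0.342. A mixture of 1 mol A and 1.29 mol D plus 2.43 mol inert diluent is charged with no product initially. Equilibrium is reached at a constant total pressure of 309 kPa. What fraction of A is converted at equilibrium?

X = 0.256

Let X = conversion of A (basis 1 mol A); extent of reaction ξ = X.
At extent ξ: n_A = 1 − X; n_D = 1.29 − X; n_B = 2X; n_I = 2.43 (inert).
n_T stays at 4.72 (no change in mole number).
Mole fractions y_i = n_i/n_T; K_p = p_B^2 / (p_A p_D) with p_i = y_i·P.
This yields a degree-2 equation in X; solving on (0,1), X = 0.256.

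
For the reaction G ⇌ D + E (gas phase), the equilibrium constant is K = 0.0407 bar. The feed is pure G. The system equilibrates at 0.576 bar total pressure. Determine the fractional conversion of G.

X = 0.257

Take 1 mol G as basis and let X be its fractional conversion, so ξ = X.
At extent ξ: n_G = 1 − X; n_D = X; n_E = X.
Summing: n_T = 1 + X.
y_i = n_i/n_T, p_i = y_i·P. K = p_D p_E / (p_G).
Setting this equal to 0.0407 bar and taking the physical root (0 < X < 1) gives X = 0.257.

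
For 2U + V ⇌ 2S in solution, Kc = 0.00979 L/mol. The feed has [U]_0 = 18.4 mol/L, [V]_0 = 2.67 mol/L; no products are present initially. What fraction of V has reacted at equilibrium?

X = 0.387

Let X = conversion of V; extent ξ = 2.67·X mol/L.
Concentrations: [U] = 18.4 − 5.34X; [V] = 2.67 − 2.67X; [S] = 5.34X.
Kc = [S]^2 / ([U]^2 [V]).
Setting equal to 0.00979 and solving for X on (0,1) gives X = 0.387.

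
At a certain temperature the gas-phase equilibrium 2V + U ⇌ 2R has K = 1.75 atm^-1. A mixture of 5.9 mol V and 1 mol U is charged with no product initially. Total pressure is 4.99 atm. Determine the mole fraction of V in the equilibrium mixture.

y_V = 0.688

Basis: 1 mol U initially; let X = conversion of U. Extent ξ = X.
Mole table: n_V = 5.9 − 2X; n_U = 1 − X; n_R = 2X.
n_T = Σnᵢ = 6.9 − X.
Mole fractions y_i = n_i/n_T; K = p_R^2 / (p_V^2 p_U) with p_i = y_i·P.
Equating to 1.75 atm^-1 and solving on 0 < X < 1: X = 0.877.
Then n_V = 4.15, n_T = 6.02, so y_V = 0.688.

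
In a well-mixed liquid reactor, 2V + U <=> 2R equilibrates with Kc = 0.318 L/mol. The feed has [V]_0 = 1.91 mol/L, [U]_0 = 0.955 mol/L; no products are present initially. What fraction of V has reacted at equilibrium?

Let X = conversion of V; extent ξ = 1.91X/2 mol/L.
Concentrations: [V] = 1.91 − 1.91X; [U] = 0.955 − 0.955X; [R] = 1.91X.
Kc = [R]^2 / ([V]^2 [U]).
Solving Kc = 0.318 for X ∈ (0,1): X = 0.313.

X = 0.313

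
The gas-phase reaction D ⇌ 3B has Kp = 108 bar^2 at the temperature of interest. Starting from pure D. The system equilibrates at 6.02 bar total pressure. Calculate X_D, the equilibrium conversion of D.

Basis: 1 mol D initially; let X = conversion of D. Extent ξ = X.
At extent ξ: n_D = 1 − X; n_B = 3X.
Summing: n_T = 1 + 2X.
y_i = n_i/n_T, p_i = y_i·P. Kp = p_B^3 / (p_D).
Setting this equal to 108 bar^2 and taking the physical root (0 < X < 1) gives X = 0.598.

X = 0.598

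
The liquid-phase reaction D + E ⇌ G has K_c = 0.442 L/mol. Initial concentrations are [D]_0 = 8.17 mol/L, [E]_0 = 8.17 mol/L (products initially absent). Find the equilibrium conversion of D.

X = 0.594

Let X = conversion of D; extent ξ = 8.17·X mol/L.
Concentrations: [D] = 8.17 − 8.17X; [E] = 8.17 − 8.17X; [G] = 8.17X.
K_c = [G] / ([D] [E]).
Setting equal to 0.442 and solving for X on (0,1) gives X = 0.594.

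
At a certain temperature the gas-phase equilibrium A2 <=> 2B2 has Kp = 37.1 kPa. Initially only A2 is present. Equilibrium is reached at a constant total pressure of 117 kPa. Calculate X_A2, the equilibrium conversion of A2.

Let X = conversion of A2 (basis 1 mol A2); extent of reaction ξ = X.
Species balance: n_A2 = 1 − X; n_B2 = 2X.
Total moles n_T = 1 + X.
Mole fractions y_i = n_i/n_T; Kp = p_B2^2 / (p_A2) with p_i = y_i·P.
Substituting and setting equal to 37.1 kPa gives a polynomial in X; the root in (0,1) is X = 0.271.

X = 0.271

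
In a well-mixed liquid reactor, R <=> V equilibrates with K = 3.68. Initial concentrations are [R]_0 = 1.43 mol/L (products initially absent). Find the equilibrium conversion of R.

X = 0.786

Let X = conversion of R; extent ξ = 1.43·X mol/L.
Concentrations: [R] = 1.43 − 1.43X; [V] = 1.43X.
K = [V] / ([R]).
Setting equal to 3.68 and solving for X on (0,1) gives X = 0.786.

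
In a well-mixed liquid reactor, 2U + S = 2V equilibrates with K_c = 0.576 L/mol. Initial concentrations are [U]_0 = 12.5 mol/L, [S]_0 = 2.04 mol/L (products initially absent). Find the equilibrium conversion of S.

X = 0.867

Let X = conversion of S; extent ξ = 2.04·X mol/L.
Concentrations: [U] = 12.5 − 4.08X; [S] = 2.04 − 2.04X; [V] = 4.08X.
K_c = [V]^2 / ([U]^2 [S]).
This equals 0.576 at X = 0.867 (the root in 0 < X < 1).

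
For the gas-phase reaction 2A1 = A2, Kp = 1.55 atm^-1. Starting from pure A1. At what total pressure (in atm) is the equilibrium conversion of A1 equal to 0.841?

P = 6.22 atm

Let X = conversion of A1 (basis 1 mol A1); extent of reaction ξ = 0.5X.
At extent ξ: n_A1 = 1 − X; n_A2 = 0.5X.
Summing: n_T = 1 − 0.5X.
Kp = p_A2 / (p_A1^2) with p_i = (n_i/n_T)·P.
At X = 0.841: the mole-fraction product g(X) = Π y_i^ν_i = 9.639. Since Kp = g(X)·P^{-1}, P = (g/Kp)^(1/1) = (9.639/1.55)^(1/1) = 6.22 atm.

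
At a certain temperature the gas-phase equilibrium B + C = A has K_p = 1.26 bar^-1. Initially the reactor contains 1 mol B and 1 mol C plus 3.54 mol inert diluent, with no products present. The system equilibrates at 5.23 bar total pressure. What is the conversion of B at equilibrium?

Basis: 1 mol B initially; let X = conversion of B. Extent ξ = X.
Species balance: n_B = 1 − X; n_C = 1 − X; n_A = X; n_I = 3.54 (inert).
n_T = Σnᵢ = 5.54 − X.
Mole fractions y_i = n_i/n_T; K_p = p_A / (p_B p_C) with p_i = y_i·P.
Setting this equal to 1.26 bar^-1 and taking the physical root (0 < X < 1) gives X = 0.425.

X = 0.425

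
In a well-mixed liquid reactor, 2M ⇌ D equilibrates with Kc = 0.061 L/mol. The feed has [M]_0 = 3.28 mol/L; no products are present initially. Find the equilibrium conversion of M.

Let X = conversion of M; extent ξ = 3.28X/2 mol/L.
Concentrations: [M] = 3.28 − 3.28X; [D] = 1.64X.
Kc = [D] / ([M]^2).
Solving Kc = 0.061 for X ∈ (0,1): X = 0.234.

X = 0.234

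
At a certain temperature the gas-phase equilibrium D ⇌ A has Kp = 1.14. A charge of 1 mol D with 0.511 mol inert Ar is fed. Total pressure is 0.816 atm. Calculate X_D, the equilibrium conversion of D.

Let X = conversion of D (basis 1 mol D); extent of reaction ξ = X.
Moles: n_D = 1 − X; n_A = X; n_I = 0.511 (inert).
Since Δν = 0, n_T = 1.51 throughout.
Mole fractions y_i = n_i/n_T; Kp = p_A / (p_D) with p_i = y_i·P.
Equating to 1.14 and solving on 0 < X < 1: X = 0.533.

X = 0.533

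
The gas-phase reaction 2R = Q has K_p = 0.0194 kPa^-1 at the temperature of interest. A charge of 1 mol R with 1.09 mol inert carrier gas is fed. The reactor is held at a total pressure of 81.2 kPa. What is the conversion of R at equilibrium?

Basis: 1 mol R initially; let X = conversion of R. Extent ξ = 0.5X.
Mole table: n_R = 1 − X; n_Q = 0.5X; n_I = 1.09 (inert).
Total moles n_T = 2.09 − 0.5X.
y_i = n_i/n_T, p_i = y_i·P. K_p = p_Q / (p_R^2).
Equating to 0.0194 kPa^-1 and solving on 0 < X < 1: X = 0.473.

X = 0.473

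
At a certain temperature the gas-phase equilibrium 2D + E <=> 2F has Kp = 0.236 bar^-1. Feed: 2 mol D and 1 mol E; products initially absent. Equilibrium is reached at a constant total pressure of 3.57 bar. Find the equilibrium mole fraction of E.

Let X = conversion of D (basis 2 mol D); extent of reaction ξ = X.
At extent ξ: n_D = 2 − 2X; n_E = 1 − X; n_F = 2X.
Summing: n_T = 3 − X.
With p_i = (n_i/n_T)P, Kp = p_F^2 / (p_D^2 p_E).
Substituting and setting equal to 0.236 bar^-1 gives a polynomial in X; the root in (0,1) is X = 0.317.
Then n_E = 0.683, n_T = 2.68, so y_E = 0.255.

y_E = 0.255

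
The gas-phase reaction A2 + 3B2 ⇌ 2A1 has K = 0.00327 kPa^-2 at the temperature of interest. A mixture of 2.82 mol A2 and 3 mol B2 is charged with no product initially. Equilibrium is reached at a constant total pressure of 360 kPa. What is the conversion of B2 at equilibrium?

Let X = conversion of B2 (basis 3 mol B2); extent of reaction ξ = X.
Species balance: n_A2 = 2.82 − X; n_B2 = 3 − 3X; n_A1 = 2X.
n_T = Σnᵢ = 5.82 − 2X.
y_i = n_i/n_T, p_i = y_i·P. K = p_A1^2 / (p_A2 p_B2^3).
Equating to 0.00327 kPa^-2 and solving on 0 < X < 1: X = 0.869.

X = 0.869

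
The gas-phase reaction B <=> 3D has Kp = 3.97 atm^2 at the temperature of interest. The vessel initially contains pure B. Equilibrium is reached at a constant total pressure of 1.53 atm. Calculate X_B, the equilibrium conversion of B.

Basis: 1 mol B initially; let X = conversion of B. Extent ξ = X.
At extent ξ: n_B = 1 − X; n_D = 3X.
n_T = Σnᵢ = 1 + 2X.
Mole fractions y_i = n_i/n_T; Kp = p_D^3 / (p_B) with p_i = y_i·P.
Setting this equal to 3.97 atm^2 and taking the physical root (0 < X < 1) gives X = 0.501.

X = 0.501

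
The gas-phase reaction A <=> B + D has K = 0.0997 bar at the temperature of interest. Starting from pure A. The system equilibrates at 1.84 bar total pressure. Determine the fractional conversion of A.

X = 0.227

Basis: 1 mol A initially; let X = conversion of A. Extent ξ = X.
At extent ξ: n_A = 1 − X; n_B = X; n_D = X.
Total moles n_T = 1 + X.
With p_i = (n_i/n_T)P, K = p_B p_D / (p_A).
Equating to 0.0997 bar and solving on 0 < X < 1: X = 0.227.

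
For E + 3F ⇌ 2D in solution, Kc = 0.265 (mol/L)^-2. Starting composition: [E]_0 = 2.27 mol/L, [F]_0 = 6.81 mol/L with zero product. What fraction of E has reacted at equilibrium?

X = 0.568

Let X = conversion of E; extent ξ = 2.27·X mol/L.
Concentrations: [E] = 2.27 − 2.27X; [F] = 6.81 − 6.81X; [D] = 4.54X.
Kc = [D]^2 / ([E] [F]^3).
Equating to 0.265 (mol/L)^-2: the physical root is X = 0.568.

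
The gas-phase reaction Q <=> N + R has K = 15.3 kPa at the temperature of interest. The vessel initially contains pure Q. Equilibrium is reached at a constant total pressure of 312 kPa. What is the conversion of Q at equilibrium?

Take 1 mol Q as basis and let X be its fractional conversion, so ξ = X.
At extent ξ: n_Q = 1 − X; n_N = X; n_R = X.
n_T = Σnᵢ = 1 + X.
Mole fractions y_i = n_i/n_T; K = p_N p_R / (p_Q) with p_i = y_i·P.
Equating to 15.3 kPa and solving on 0 < X < 1: X = 0.216.

X = 0.216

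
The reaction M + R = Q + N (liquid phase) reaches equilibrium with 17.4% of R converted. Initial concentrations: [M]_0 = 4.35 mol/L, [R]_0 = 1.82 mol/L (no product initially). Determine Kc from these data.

Kc = 0.0165

Let X = conversion of R.
Concentrations: [M] = 4.35 − 1.82X; [R] = 1.82 − 1.82X; [Q] = 1.82X; [N] = 1.82X.
At X = 0.174: [M] = 4.03, [R] = 1.5, [Q] = 0.317, [N] = 0.317.
Kc = [Q] [N] / ([M] [R]) = 0.0165.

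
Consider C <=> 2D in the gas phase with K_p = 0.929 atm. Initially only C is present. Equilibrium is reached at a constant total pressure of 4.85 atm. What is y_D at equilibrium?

Basis: 1 mol C initially; let X = conversion of C. Extent ξ = X.
Moles: n_C = 1 − X; n_D = 2X.
n_T = Σnᵢ = 1 + X.
Mole fractions y_i = n_i/n_T; K_p = p_D^2 / (p_C) with p_i = y_i·P.
Setting this equal to 0.929 atm and taking the physical root (0 < X < 1) gives X = 0.214.
Then n_D = 0.428, n_T = 1.21, so y_D = 0.352.

y_D = 0.352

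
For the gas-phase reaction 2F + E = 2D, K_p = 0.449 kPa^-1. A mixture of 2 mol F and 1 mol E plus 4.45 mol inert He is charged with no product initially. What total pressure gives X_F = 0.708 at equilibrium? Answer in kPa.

Basis: 2 mol F initially; let X = conversion of F. Extent ξ = X.
Mole table: n_F = 2 − 2X; n_E = 1 − X; n_D = 2X; n_I = 4.45 (inert).
Summing: n_T = 7.45 − X.
K_p = p_D^2 / (p_F^2 p_E) with p_i = (n_i/n_T)·P.
At X = 0.708: the mole-fraction product g(X) = Π y_i^ν_i = 135.7. Since K_p = g(X)·P^{-1}, P = (g/K_p)^(1/1) = (135.7/0.449)^(1/1) = 302 kPa.

P = 302 kPa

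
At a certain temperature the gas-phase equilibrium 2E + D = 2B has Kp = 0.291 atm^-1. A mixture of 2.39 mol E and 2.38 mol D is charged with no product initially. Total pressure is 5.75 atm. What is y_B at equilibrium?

y_B = 0.261

Basis: 2.39 mol E initially; let X = conversion of E. Extent ξ = 1.2X.
Mole table: n_E = 2.39 − 2.39X; n_D = 2.38 − 1.2X; n_B = 2.39X.
Total moles n_T = 4.77 − 1.2X.
With p_i = (n_i/n_T)P, Kp = p_B^2 / (p_E^2 p_D).
This yields a degree-3 equation in X; solving on (0,1), X = 0.460.
Then n_B = 1.1, n_T = 4.22, so y_B = 0.261.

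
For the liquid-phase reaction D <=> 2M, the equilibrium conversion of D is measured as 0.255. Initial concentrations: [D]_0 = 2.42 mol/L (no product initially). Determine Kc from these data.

Let X = conversion of D.
Concentrations: [D] = 2.42 − 2.42X; [M] = 4.84X.
At X = 0.255: [D] = 1.8, [M] = 1.23.
Kc = [M]^2 / ([D]) = 0.845 mol/L.

Kc = 0.845 mol/L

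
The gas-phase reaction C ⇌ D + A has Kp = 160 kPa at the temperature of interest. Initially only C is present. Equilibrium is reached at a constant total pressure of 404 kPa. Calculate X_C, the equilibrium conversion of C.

Basis: 1 mol C initially; let X = conversion of C. Extent ξ = X.
At extent ξ: n_C = 1 − X; n_D = X; n_A = X.
Summing: n_T = 1 + X.
y_i = n_i/n_T, p_i = y_i·P. Kp = p_D p_A / (p_C).
This yields a degree-2 equation in X; solving on (0,1), X = 0.533.

X = 0.533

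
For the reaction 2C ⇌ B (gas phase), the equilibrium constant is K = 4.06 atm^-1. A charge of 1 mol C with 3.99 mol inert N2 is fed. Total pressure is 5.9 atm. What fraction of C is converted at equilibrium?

X = 0.734

Basis: 1 mol C initially; let X = conversion of C. Extent ξ = 0.5X.
At extent ξ: n_C = 1 − X; n_B = 0.5X; n_I = 3.99 (inert).
Total moles n_T = 4.99 − 0.5X.
y_i = n_i/n_T, p_i = y_i·P. K = p_B / (p_C^2).
Setting this equal to 4.06 atm^-1 and taking the physical root (0 < X < 1) gives X = 0.734.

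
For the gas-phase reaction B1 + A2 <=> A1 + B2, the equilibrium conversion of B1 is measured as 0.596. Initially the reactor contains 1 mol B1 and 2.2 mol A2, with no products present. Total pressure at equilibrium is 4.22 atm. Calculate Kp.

Basis: 1 mol B1 initially; let X = conversion of B1. Extent ξ = X.
Species balance: n_B1 = 1 − X; n_A2 = 2.2 − X; n_A1 = X; n_B2 = X.
Since Δν = 0, n_T = 3.2 throughout.
At X = 0.596: n_B1 = 0.404, n_A2 = 1.6, n_A1 = 0.596, n_B2 = 0.596, n_T = 3.2.
p_i = (n_i/n_T)·P. Kp = p_A1 p_B2 / (p_B1 p_A2) = 0.548.

Kp = 0.548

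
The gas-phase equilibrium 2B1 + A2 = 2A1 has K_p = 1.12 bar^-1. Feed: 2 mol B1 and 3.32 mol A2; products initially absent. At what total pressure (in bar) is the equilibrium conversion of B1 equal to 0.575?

P = 2.83 bar

Let X = conversion of B1 (basis 2 mol B1); extent of reaction ξ = X.
Mole table: n_B1 = 2 − 2X; n_A2 = 3.32 − X; n_A1 = 2X.
Total moles n_T = 5.32 − X.
K_p = p_A1^2 / (p_B1^2 p_A2) with p_i = (n_i/n_T)·P.
At X = 0.575: the mole-fraction product g(X) = Π y_i^ν_i = 3.164. Since K_p = g(X)·P^{-1}, P = (g/K_p)^(1/1) = (3.164/1.12)^(1/1) = 2.83 bar.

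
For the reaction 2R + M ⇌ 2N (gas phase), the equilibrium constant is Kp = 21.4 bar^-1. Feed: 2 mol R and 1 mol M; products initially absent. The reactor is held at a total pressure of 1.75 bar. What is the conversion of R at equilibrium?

X = 0.691

Let X = conversion of R (basis 2 mol R); extent of reaction ξ = X.
Species balance: n_R = 2 − 2X; n_M = 1 − X; n_N = 2X.
Summing: n_T = 3 − X.
With p_i = (n_i/n_T)P, Kp = p_N^2 / (p_R^2 p_M).
Substituting and setting equal to 21.4 bar^-1 gives a polynomial in X; the root in (0,1) is X = 0.691.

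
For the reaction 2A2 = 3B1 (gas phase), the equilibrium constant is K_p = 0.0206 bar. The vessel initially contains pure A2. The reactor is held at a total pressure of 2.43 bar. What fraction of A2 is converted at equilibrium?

Basis: 1 mol A2 initially; let X = conversion of A2. Extent ξ = 0.5X.
Species balance: n_A2 = 1 − X; n_B1 = 1.5X.
Summing: n_T = 1 + 0.5X.
With p_i = (n_i/n_T)P, K_p = p_B1^3 / (p_A2^2).
This yields a degree-3 equation in X; solving on (0,1), X = 0.127.

X = 0.127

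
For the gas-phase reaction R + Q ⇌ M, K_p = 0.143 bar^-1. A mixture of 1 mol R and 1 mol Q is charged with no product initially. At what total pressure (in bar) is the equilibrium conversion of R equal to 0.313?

P = 7.82 bar

Take 1 mol R as basis and let X be its fractional conversion, so ξ = X.
At extent ξ: n_R = 1 − X; n_Q = 1 − X; n_M = X.
Total moles n_T = 2 − X.
K_p = p_M / (p_R p_Q) with p_i = (n_i/n_T)·P.
At X = 0.313: the mole-fraction product g(X) = Π y_i^ν_i = 1.119. Since K_p = g(X)·P^{-1}, P = (g/K_p)^(1/1) = (1.119/0.143)^(1/1) = 7.82 bar.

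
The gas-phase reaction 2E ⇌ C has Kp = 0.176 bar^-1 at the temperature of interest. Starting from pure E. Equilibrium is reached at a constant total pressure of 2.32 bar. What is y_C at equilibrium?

y_C = 0.237

Basis: 1 mol E initially; let X = conversion of E. Extent ξ = 0.5X.
Species balance: n_E = 1 − X; n_C = 0.5X.
n_T = Σnᵢ = 1 − 0.5X.
Mole fractions y_i = n_i/n_T; Kp = p_C / (p_E^2) with p_i = y_i·P.
Setting this equal to 0.176 bar^-1 and taking the physical root (0 < X < 1) gives X = 0.384.
Then n_C = 0.192, n_T = 0.808, so y_C = 0.237.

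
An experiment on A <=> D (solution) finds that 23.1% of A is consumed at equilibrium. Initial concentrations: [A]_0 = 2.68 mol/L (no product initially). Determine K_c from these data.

K_c = 0.3

Let X = conversion of A.
Concentrations: [A] = 2.68 − 2.68X; [D] = 2.68X.
At X = 0.231: [A] = 2.06, [D] = 0.619.
K_c = [D] / ([A]) = 0.3.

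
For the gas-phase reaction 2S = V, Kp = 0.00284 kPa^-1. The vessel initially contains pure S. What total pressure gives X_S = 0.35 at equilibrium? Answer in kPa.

Basis: 1 mol S initially; let X = conversion of S. Extent ξ = 0.5X.
At extent ξ: n_S = 1 − X; n_V = 0.5X.
Summing: n_T = 1 − 0.5X.
Kp = p_V / (p_S^2) with p_i = (n_i/n_T)·P.
At X = 0.35: the mole-fraction product g(X) = Π y_i^ν_i = 0.3417. Since Kp = g(X)·P^{-1}, P = (g/Kp)^(1/1) = (0.3417/0.00284)^(1/1) = 120 kPa.

P = 120 kPa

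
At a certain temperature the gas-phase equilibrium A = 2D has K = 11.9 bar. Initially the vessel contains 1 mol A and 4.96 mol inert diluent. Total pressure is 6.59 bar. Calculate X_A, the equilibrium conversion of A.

Let X = conversion of A (basis 1 mol A); extent of reaction ξ = X.
Mole table: n_A = 1 − X; n_D = 2X; n_I = 4.96 (inert).
Total moles n_T = 5.96 + X.
y_i = n_i/n_T, p_i = y_i·P. K = p_D^2 / (p_A).
Substituting and setting equal to 11.9 bar gives a polynomial in X; the root in (0,1) is X = 0.793.

X = 0.793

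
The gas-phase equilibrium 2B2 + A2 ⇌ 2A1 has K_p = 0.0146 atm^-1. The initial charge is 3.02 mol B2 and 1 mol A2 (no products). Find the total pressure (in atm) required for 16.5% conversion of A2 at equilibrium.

Basis: 1 mol A2 initially; let X = conversion of A2. Extent ξ = X.
Moles: n_B2 = 3.02 − 2X; n_A2 = 1 − X; n_A1 = 2X.
Total moles n_T = 4.02 − X.
K_p = p_A1^2 / (p_B2^2 p_A2) with p_i = (n_i/n_T)·P.
At X = 0.165: the mole-fraction product g(X) = Π y_i^ν_i = 0.06948. Since K_p = g(X)·P^{-1}, P = (g/K_p)^(1/1) = (0.06948/0.0146)^(1/1) = 4.76 atm.

P = 4.76 atm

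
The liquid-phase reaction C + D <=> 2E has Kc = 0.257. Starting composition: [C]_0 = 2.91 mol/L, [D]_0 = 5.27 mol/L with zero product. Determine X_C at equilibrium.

X = 0.269

Let X = conversion of C; extent ξ = 2.91·X mol/L.
Concentrations: [C] = 2.91 − 2.91X; [D] = 5.27 − 2.91X; [E] = 5.82X.
Kc = [E]^2 / ([C] [D]).
Solving Kc = 0.257 for X ∈ (0,1): X = 0.269.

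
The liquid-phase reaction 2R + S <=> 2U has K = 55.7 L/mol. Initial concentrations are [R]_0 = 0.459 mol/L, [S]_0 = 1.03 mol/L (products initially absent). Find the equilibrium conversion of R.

X = 0.872

Let X = conversion of R; extent ξ = 0.459X/2 mol/L.
Concentrations: [R] = 0.459 − 0.459X; [S] = 1.03 − 0.23X; [U] = 0.459X.
K = [U]^2 / ([R]^2 [S]).
Solving K = 55.7 for X ∈ (0,1): X = 0.872.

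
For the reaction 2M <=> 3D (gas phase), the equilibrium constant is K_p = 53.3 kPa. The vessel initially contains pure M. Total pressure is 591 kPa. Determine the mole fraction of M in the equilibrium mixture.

Let X = conversion of M (basis 1 mol M); extent of reaction ξ = 0.5X.
Species balance: n_M = 1 − X; n_D = 1.5X.
Summing: n_T = 1 + 0.5X.
Mole fractions y_i = n_i/n_T; K_p = p_D^3 / (p_M^2) with p_i = y_i·P.
This yields a degree-3 equation in X; solving on (0,1), X = 0.256.
Then n_M = 0.744, n_T = 1.13, so y_M = 0.660.

y_M = 0.660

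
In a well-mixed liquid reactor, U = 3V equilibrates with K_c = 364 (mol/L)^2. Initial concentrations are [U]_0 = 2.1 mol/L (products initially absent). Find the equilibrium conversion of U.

X = 0.820

Let X = conversion of U; extent ξ = 2.1·X mol/L.
Concentrations: [U] = 2.1 − 2.1X; [V] = 6.3X.
K_c = [V]^3 / ([U]).
Setting equal to 364 and solving for X on (0,1) gives X = 0.820.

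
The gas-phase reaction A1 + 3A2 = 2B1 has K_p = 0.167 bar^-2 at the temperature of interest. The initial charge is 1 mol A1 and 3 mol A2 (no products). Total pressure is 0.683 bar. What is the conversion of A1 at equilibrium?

X = 0.143

Take 1 mol A1 as basis and let X be its fractional conversion, so ξ = X.
At extent ξ: n_A1 = 1 − X; n_A2 = 3 − 3X; n_B1 = 2X.
n_T = Σnᵢ = 4 − 2X.
y_i = n_i/n_T, p_i = y_i·P. K_p = p_B1^2 / (p_A1 p_A2^3).
Setting this equal to 0.167 bar^-2 and taking the physical root (0 < X < 1) gives X = 0.143.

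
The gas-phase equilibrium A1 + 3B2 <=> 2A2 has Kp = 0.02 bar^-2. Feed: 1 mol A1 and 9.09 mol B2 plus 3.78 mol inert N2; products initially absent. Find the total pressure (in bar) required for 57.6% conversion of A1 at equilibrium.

Let X = conversion of A1 (basis 1 mol A1); extent of reaction ξ = X.
At extent ξ: n_A1 = 1 − X; n_B2 = 9.09 − 3X; n_A2 = 2X; n_I = 3.78 (inert).
Total moles n_T = 13.9 − 2X.
Kp = p_A2^2 / (p_A1 p_B2^3) with p_i = (n_i/n_T)·P.
At X = 0.576: the mole-fraction product g(X) = Π y_i^ν_i = 1.269. Since Kp = g(X)·P^{-2}, P = (g/Kp)^(1/2) = (1.269/0.02)^(1/2) = 7.96 bar.

P = 7.96 bar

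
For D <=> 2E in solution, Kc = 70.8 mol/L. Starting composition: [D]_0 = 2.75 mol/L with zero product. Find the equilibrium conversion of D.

X = 0.880

Let X = conversion of D; extent ξ = 2.75·X mol/L.
Concentrations: [D] = 2.75 − 2.75X; [E] = 5.5X.
Kc = [E]^2 / ([D]).
Setting equal to 70.8 and solving for X on (0,1) gives X = 0.880.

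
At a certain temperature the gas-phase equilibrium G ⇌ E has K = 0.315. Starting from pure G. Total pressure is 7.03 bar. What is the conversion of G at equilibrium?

X = 0.240

Take 1 mol G as basis and let X be its fractional conversion, so ξ = X.
Mole table: n_G = 1 − X; n_E = X.
Since Δν = 0, n_T = 1 throughout.
y_i = n_i/n_T, p_i = y_i·P. K = p_E / (p_G).
Setting this equal to 0.315 and taking the physical root (0 < X < 1) gives X = 0.240.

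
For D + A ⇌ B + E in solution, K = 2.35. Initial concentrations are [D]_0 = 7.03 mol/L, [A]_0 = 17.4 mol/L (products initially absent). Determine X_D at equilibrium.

X = 0.825

Let X = conversion of D; extent ξ = 7.03·X mol/L.
Concentrations: [D] = 7.03 − 7.03X; [A] = 17.4 − 7.03X; [B] = 7.03X; [E] = 7.03X.
K = [B] [E] / ([D] [A]).
Setting equal to 2.35 and solving for X on (0,1) gives X = 0.825.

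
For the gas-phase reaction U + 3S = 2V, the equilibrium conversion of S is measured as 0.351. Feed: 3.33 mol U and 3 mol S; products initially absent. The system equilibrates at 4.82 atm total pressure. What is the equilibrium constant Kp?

Kp = 0.0306 atm^-2

Basis: 3 mol S initially; let X = conversion of S. Extent ξ = X.
Mole table: n_U = 3.33 − X; n_S = 3 − 3X; n_V = 2X.
Total moles n_T = 6.33 − 2X.
At X = 0.351: n_U = 2.98, n_S = 1.95, n_V = 0.702, n_T = 5.63.
p_i = (n_i/n_T)·P. Kp = p_V^2 / (p_U p_S^3) = 0.0306 atm^-2.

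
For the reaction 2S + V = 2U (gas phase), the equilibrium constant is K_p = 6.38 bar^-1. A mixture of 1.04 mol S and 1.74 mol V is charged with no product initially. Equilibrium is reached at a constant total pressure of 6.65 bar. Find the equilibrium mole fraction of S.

y_S = 0.076

Let X = conversion of S (basis 1.04 mol S); extent of reaction ξ = 0.52X.
Moles: n_S = 1.04 − 1.04X; n_V = 1.74 − 0.52X; n_U = 1.04X.
Total moles n_T = 2.78 − 0.52X.
y_i = n_i/n_T, p_i = y_i·P. K_p = p_U^2 / (p_S^2 p_V).
Setting this equal to 6.38 bar^-1 and taking the physical root (0 < X < 1) gives X = 0.829.
Then n_S = 0.177, n_T = 2.35, so y_S = 0.076.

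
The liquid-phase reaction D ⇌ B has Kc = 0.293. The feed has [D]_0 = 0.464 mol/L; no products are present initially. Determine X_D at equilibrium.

X = 0.227

Let X = conversion of D; extent ξ = 0.464·X mol/L.
Concentrations: [D] = 0.464 − 0.464X; [B] = 0.464X.
Kc = [B] / ([D]).
Solving Kc = 0.293 for X ∈ (0,1): X = 0.227.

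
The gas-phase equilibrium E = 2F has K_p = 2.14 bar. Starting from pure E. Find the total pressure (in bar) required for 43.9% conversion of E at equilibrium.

P = 2.24 bar

Let X = conversion of E (basis 1 mol E); extent of reaction ξ = X.
At extent ξ: n_E = 1 − X; n_F = 2X.
Summing: n_T = 1 + X.
K_p = p_F^2 / (p_E) with p_i = (n_i/n_T)·P.
At X = 0.439: the mole-fraction product g(X) = Π y_i^ν_i = 0.9549. Since K_p = g(X)·P^{1}, P = (K_p/g)^(1/1) = (2.14/0.9549)^(1/1) = 2.24 bar.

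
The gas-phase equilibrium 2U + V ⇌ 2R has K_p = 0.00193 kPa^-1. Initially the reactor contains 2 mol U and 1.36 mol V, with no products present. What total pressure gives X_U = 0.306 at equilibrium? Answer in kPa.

Basis: 2 mol U initially; let X = conversion of U. Extent ξ = X.
Moles: n_U = 2 − 2X; n_V = 1.36 − X; n_R = 2X.
n_T = Σnᵢ = 3.36 − X.
K_p = p_R^2 / (p_U^2 p_V) with p_i = (n_i/n_T)·P.
At X = 0.306: the mole-fraction product g(X) = Π y_i^ν_i = 0.5633. Since K_p = g(X)·P^{-1}, P = (g/K_p)^(1/1) = (0.5633/0.00193)^(1/1) = 292 kPa.

P = 292 kPa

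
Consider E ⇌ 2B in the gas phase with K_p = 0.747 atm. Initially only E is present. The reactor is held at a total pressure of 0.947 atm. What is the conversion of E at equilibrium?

Let X = conversion of E (basis 1 mol E); extent of reaction ξ = X.
At extent ξ: n_E = 1 − X; n_B = 2X.
Total moles n_T = 1 + X.
y_i = n_i/n_T, p_i = y_i·P. K_p = p_B^2 / (p_E).
Substituting and setting equal to 0.747 atm gives a polynomial in X; the root in (0,1) is X = 0.406.

X = 0.406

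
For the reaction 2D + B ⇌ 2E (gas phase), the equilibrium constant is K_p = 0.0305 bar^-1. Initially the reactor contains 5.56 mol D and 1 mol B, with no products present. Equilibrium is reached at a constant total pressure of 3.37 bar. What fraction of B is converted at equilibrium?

Basis: 1 mol B initially; let X = conversion of B. Extent ξ = X.
Mole table: n_D = 5.56 − 2X; n_B = 1 − X; n_E = 2X.
Summing: n_T = 6.56 − X.
With p_i = (n_i/n_T)P, K_p = p_E^2 / (p_D^2 p_B).
Substituting and setting equal to 0.0305 bar^-1 gives a polynomial in X; the root in (0,1) is X = 0.273.

X = 0.273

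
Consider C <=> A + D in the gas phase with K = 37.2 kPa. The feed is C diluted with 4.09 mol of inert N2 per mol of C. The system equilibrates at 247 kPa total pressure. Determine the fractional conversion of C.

Take 1 mol C as basis and let X be its fractional conversion, so ξ = X.
Species balance: n_C = 1 − X; n_A = X; n_D = X; n_I = 4.09 (inert).
Summing: n_T = 5.09 + X.
y_i = n_i/n_T, p_i = y_i·P. K = p_A p_D / (p_C).
Substituting and setting equal to 37.2 kPa gives a polynomial in X; the root in (0,1) is X = 0.591.

X = 0.591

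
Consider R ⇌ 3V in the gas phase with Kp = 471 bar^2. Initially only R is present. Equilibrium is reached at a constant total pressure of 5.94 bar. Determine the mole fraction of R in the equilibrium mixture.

y_R = 0.062

Basis: 1 mol R initially; let X = conversion of R. Extent ξ = X.
Species balance: n_R = 1 − X; n_V = 3X.
n_T = Σnᵢ = 1 + 2X.
y_i = n_i/n_T, p_i = y_i·P. Kp = p_V^3 / (p_R).
Substituting and setting equal to 471 bar^2 gives a polynomial in X; the root in (0,1) is X = 0.835.
Then n_R = 0.165, n_T = 2.67, so y_R = 0.062.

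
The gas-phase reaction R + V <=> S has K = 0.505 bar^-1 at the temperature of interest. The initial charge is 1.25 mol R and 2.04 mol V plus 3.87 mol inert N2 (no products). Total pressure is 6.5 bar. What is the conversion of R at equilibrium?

Basis: 1.25 mol R initially; let X = conversion of R. Extent ξ = 1.25X.
Species balance: n_R = 1.25 − 1.25X; n_V = 2.04 − 1.25X; n_S = 1.25X; n_I = 3.87 (inert).
Total moles n_T = 7.16 − 1.25X.
y_i = n_i/n_T, p_i = y_i·P. K = p_S / (p_R p_V).
This yields a degree-2 equation in X; solving on (0,1), X = 0.427.

X = 0.427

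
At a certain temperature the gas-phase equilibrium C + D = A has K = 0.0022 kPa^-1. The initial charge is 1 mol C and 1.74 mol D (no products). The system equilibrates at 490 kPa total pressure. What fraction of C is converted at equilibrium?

X = 0.383

Let X = conversion of C (basis 1 mol C); extent of reaction ξ = X.
Species balance: n_C = 1 − X; n_D = 1.74 − X; n_A = X.
Total moles n_T = 2.74 − X.
Mole fractions y_i = n_i/n_T; K = p_A / (p_C p_D) with p_i = y_i·P.
This yields a degree-2 equation in X; solving on (0,1), X = 0.383.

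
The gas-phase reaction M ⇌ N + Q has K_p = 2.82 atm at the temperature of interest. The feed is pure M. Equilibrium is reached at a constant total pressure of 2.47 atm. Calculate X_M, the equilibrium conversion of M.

Let X = conversion of M (basis 1 mol M); extent of reaction ξ = X.
Mole table: n_M = 1 − X; n_N = X; n_Q = X.
Total moles n_T = 1 + X.
With p_i = (n_i/n_T)P, K_p = p_N p_Q / (p_M).
Equating to 2.82 atm and solving on 0 < X < 1: X = 0.730.

X = 0.730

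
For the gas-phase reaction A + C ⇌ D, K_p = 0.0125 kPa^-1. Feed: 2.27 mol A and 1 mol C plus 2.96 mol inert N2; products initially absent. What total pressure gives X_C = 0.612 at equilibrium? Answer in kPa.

P = 428 kPa

Take 1 mol C as basis and let X be its fractional conversion, so ξ = X.
Mole table: n_A = 2.27 − X; n_C = 1 − X; n_D = X; n_I = 2.96 (inert).
n_T = Σnᵢ = 6.23 − X.
K_p = p_D / (p_A p_C) with p_i = (n_i/n_T)·P.
At X = 0.612: the mole-fraction product g(X) = Π y_i^ν_i = 5.345. Since K_p = g(X)·P^{-1}, P = (g/K_p)^(1/1) = (5.345/0.0125)^(1/1) = 428 kPa.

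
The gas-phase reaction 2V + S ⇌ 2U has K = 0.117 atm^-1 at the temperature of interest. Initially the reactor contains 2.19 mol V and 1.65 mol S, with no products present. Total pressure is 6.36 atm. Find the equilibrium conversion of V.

Basis: 2.19 mol V initially; let X = conversion of V. Extent ξ = 1.09X.
Mole table: n_V = 2.19 − 2.19X; n_S = 1.65 − 1.09X; n_U = 2.19X.
Summing: n_T = 3.84 − 1.09X.
Mole fractions y_i = n_i/n_T; K = p_U^2 / (p_V^2 p_S) with p_i = y_i·P.
Substituting and setting equal to 0.117 atm^-1 gives a polynomial in X; the root in (0,1) is X = 0.343.

X = 0.343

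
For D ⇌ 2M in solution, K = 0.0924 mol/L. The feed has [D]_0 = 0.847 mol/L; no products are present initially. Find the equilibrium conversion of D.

Let X = conversion of D; extent ξ = 0.847·X mol/L.
Concentrations: [D] = 0.847 − 0.847X; [M] = 1.69X.
K = [M]^2 / ([D]).
Setting equal to 0.0924 and solving for X on (0,1) gives X = 0.152.

X = 0.152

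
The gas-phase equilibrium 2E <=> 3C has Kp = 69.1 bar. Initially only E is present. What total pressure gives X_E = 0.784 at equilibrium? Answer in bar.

P = 2.76 bar

Let X = conversion of E (basis 1 mol E); extent of reaction ξ = 0.5X.
At extent ξ: n_E = 1 − X; n_C = 1.5X.
n_T = Σnᵢ = 1 + 0.5X.
Kp = p_C^3 / (p_E^2) with p_i = (n_i/n_T)·P.
At X = 0.784: the mole-fraction product g(X) = Π y_i^ν_i = 25.04. Since Kp = g(X)·P^{1}, P = (Kp/g)^(1/1) = (69.1/25.04)^(1/1) = 2.76 bar.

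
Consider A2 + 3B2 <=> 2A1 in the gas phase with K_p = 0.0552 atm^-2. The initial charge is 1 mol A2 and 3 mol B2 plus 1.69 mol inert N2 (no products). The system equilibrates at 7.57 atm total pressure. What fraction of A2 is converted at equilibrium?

X = 0.370

Let X = conversion of A2 (basis 1 mol A2); extent of reaction ξ = X.
Mole table: n_A2 = 1 − X; n_B2 = 3 − 3X; n_A1 = 2X; n_I = 1.69 (inert).
Summing: n_T = 5.69 − 2X.
y_i = n_i/n_T, p_i = y_i·P. K_p = p_A1^2 / (p_A2 p_B2^3).
This yields a degree-4 equation in X; solving on (0,1), X = 0.370.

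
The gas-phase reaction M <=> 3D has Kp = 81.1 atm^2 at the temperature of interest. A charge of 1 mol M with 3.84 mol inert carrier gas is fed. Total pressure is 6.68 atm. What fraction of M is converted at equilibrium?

X = 0.811

Let X = conversion of M (basis 1 mol M); extent of reaction ξ = X.
Species balance: n_M = 1 − X; n_D = 3X; n_I = 3.84 (inert).
Total moles n_T = 4.84 + 2X.
y_i = n_i/n_T, p_i = y_i·P. Kp = p_D^3 / (p_M).
Setting this equal to 81.1 atm^2 and taking the physical root (0 < X < 1) gives X = 0.811.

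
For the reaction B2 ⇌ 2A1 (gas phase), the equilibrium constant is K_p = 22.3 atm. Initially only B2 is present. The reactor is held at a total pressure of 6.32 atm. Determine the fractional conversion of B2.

Take 1 mol B2 as basis and let X be its fractional conversion, so ξ = X.
Moles: n_B2 = 1 − X; n_A1 = 2X.
Summing: n_T = 1 + X.
y_i = n_i/n_T, p_i = y_i·P. K_p = p_A1^2 / (p_B2).
This yields a degree-2 equation in X; solving on (0,1), X = 0.685.

X = 0.685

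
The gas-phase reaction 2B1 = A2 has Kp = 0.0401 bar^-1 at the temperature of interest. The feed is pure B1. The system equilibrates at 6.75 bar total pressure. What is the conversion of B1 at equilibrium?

Take 1 mol B1 as basis and let X be its fractional conversion, so ξ = 0.5X.
Mole table: n_B1 = 1 − X; n_A2 = 0.5X.
Total moles n_T = 1 − 0.5X.
Mole fractions y_i = n_i/n_T; Kp = p_A2 / (p_B1^2) with p_i = y_i·P.
This yields a degree-2 equation in X; solving on (0,1), X = 0.307.

X = 0.307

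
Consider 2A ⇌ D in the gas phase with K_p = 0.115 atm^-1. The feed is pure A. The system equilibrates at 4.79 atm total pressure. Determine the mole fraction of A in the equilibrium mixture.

Basis: 1 mol A initially; let X = conversion of A. Extent ξ = 0.5X.
Moles: n_A = 1 − X; n_D = 0.5X.
Summing: n_T = 1 − 0.5X.
Mole fractions y_i = n_i/n_T; K_p = p_D / (p_A^2) with p_i = y_i·P.
Equating to 0.115 atm^-1 and solving on 0 < X < 1: X = 0.441.
Then n_A = 0.559, n_T = 0.779, so y_A = 0.717.

y_A = 0.717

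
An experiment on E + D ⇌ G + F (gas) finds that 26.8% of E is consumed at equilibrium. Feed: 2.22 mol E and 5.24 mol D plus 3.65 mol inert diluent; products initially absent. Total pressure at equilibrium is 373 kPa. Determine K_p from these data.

Let X = conversion of E (basis 2.22 mol E); extent of reaction ξ = 2.22X.
Species balance: n_E = 2.22 − 2.22X; n_D = 5.24 − 2.22X; n_G = 2.22X; n_F = 2.22X; n_I = 3.65 (inert).
n_T stays at 11.1 (no change in mole number).
At X = 0.268: n_E = 1.63, n_D = 4.65, n_G = 0.595, n_F = 0.595, n_T = 11.1.
p_i = (n_i/n_T)·P. K_p = p_G p_F / (p_E p_D) = 0.0469.

K_p = 0.0469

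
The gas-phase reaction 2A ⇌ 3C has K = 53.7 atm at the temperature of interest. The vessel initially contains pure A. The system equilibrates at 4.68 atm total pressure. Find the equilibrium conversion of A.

Let X = conversion of A (basis 1 mol A); extent of reaction ξ = 0.5X.
Mole table: n_A = 1 − X; n_C = 1.5X.
n_T = Σnᵢ = 1 + 0.5X.
Mole fractions y_i = n_i/n_T; K = p_C^3 / (p_A^2) with p_i = y_i·P.
Equating to 53.7 atm and solving on 0 < X < 1: X = 0.717.

X = 0.717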